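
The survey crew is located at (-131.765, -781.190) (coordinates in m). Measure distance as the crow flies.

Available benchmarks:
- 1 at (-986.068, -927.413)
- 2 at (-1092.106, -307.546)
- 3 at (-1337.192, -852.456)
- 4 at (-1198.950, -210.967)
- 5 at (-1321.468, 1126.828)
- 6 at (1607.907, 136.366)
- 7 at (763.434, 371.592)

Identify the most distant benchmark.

Distances from (-131.765, -781.190):
1: 866.726 m
2: 1070.791 m
3: 1207.532 m
4: 1209.974 m
5: 2248.539 m
6: 1966.817 m
7: 1459.550 m
Maximum: 5 at 2248.539 m.

5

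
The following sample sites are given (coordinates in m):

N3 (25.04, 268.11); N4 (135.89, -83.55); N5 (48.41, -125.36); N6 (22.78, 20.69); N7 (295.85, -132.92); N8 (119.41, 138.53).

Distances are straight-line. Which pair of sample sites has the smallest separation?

Pairwise distances:
N3–N4: √((110.85)² + (-351.66)²) = √(12287.7225 + 123664.7556) = 368.72 m
N3–N5: √((23.37)² + (-393.47)²) = √(546.1569 + 154818.6409) = 394.16 m
N3–N6: √((-2.26)² + (-247.42)²) = √(5.1076 + 61216.6564) = 247.43 m
N3–N7: √((270.81)² + (-401.03)²) = √(73338.0561 + 160825.0609) = 483.90 m
N3–N8: √((94.37)² + (-129.58)²) = √(8905.6969 + 16790.9764) = 160.30 m
N4–N5: √((-87.48)² + (-41.81)²) = √(7652.7504 + 1748.0761) = 96.96 m
N4–N6: √((-113.11)² + (104.24)²) = √(12793.8721 + 10865.9776) = 153.82 m
N4–N7: √((159.96)² + (-49.37)²) = √(25587.2016 + 2437.3969) = 167.41 m
N4–N8: √((-16.48)² + (222.08)²) = √(271.5904 + 49319.5264) = 222.69 m
N5–N6: √((-25.63)² + (146.05)²) = √(656.8969 + 21330.6025) = 148.28 m
N5–N7: √((247.44)² + (-7.56)²) = √(61226.5536 + 57.1536) = 247.56 m
N5–N8: √((71.00)² + (263.89)²) = √(5041.0000 + 69637.9321) = 273.27 m
N6–N7: √((273.07)² + (-153.61)²) = √(74567.2249 + 23596.0321) = 313.31 m
N6–N8: √((96.63)² + (117.84)²) = √(9337.3569 + 13886.2656) = 152.39 m
N7–N8: √((-176.44)² + (271.45)²) = √(31131.0736 + 73685.1025) = 323.75 m
Closest pair: N4–N5 at 96.96 m.

N4 and N5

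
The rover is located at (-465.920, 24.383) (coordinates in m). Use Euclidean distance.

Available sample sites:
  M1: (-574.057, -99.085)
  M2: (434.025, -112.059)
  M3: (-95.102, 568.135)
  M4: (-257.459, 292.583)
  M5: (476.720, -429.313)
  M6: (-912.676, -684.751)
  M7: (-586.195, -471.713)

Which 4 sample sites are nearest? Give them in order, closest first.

M1, M4, M7, M3

Distances from (-465.920, 24.383):
M1: 164.128 m
M2: 910.229 m
M3: 658.158 m
M4: 339.687 m
M5: 1046.141 m
M6: 838.130 m
M7: 510.468 m
Sorted: M1 (164.128 m) < M4 (339.687 m) < M7 (510.468 m) < M3 (658.158 m) < M6 (838.130 m) < M2 (910.229 m) < …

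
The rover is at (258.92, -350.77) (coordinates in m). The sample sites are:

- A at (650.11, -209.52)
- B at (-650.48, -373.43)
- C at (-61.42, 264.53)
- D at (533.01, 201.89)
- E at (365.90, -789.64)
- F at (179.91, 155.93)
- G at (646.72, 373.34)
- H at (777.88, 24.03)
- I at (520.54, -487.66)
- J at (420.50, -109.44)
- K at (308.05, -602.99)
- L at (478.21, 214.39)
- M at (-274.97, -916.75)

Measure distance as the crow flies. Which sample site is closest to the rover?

K

Distances from (258.92, -350.77):
A: 415.91 m
B: 909.68 m
C: 693.69 m
D: 616.89 m
E: 451.72 m
F: 512.82 m
G: 821.42 m
H: 640.15 m
I: 295.27 m
J: 290.43 m
K: 256.96 m
L: 606.21 m
M: 778.06 m
Minimum: K at 256.96 m.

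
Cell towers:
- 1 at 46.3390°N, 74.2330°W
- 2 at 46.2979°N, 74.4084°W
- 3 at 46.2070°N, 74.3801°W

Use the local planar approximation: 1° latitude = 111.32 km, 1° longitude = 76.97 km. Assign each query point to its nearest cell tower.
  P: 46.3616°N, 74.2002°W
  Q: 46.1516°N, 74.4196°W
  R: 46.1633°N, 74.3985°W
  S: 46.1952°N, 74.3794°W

P→1; Q→3; R→3; S→3

P at 46.3616°N, 74.2002°W:
  1: √((-0.0226·111.32)² + (-0.0328·76.97)²) = √(6.329411 + 6.373686) = 3.5641 km
  2: √((-0.0637·111.32)² + (-0.2082·76.97)²) = √(50.283472 + 256.805561) = 17.5240 km
  3: √((-0.1546·111.32)² + (-0.1799·76.97)²) = √(296.186578 + 191.736723) = 22.0890 km
  → nearest: 1 (3.5641 km)
Q at 46.1516°N, 74.4196°W:
  1: √((0.1874·111.32)² + (0.1866·76.97)²) = √(435.196675 + 206.284336) = 25.3275 km
  2: √((0.1463·111.32)² + (0.0112·76.97)²) = √(265.237574 + 0.743154) = 16.3089 km
  3: √((0.0554·111.32)² + (0.0395·76.97)²) = √(38.033468 + 9.243515) = 6.8758 km
  → nearest: 3 (6.8758 km)
R at 46.1633°N, 74.3985°W:
  1: √((0.1757·111.32)² + (0.1655·76.97)²) = √(382.551508 + 162.270274) = 23.3414 km
  2: √((0.1346·111.32)² + (-0.0099·76.97)²) = √(224.510427 + 0.580649) = 15.0030 km
  3: √((0.0437·111.32)² + (0.0184·76.97)²) = √(23.665150 + 2.005758) = 5.0666 km
  → nearest: 3 (5.0666 km)
S at 46.1952°N, 74.3794°W:
  1: √((0.1438·111.32)² + (0.1464·76.97)²) = √(256.250173 + 126.977019) = 19.5762 km
  2: √((0.1027·111.32)² + (-0.0290·76.97)²) = √(130.703520 + 4.982404) = 11.6484 km
  3: √((0.0118·111.32)² + (-0.0007·76.97)²) = √(1.725482 + 0.002903) = 1.3147 km
  → nearest: 3 (1.3147 km)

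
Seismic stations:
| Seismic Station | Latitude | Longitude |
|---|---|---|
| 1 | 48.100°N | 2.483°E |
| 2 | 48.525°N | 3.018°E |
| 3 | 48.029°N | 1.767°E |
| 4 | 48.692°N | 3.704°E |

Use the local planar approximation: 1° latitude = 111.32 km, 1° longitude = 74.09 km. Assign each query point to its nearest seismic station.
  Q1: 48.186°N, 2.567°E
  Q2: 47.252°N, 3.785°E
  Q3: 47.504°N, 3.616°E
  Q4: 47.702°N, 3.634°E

Q1→1; Q2→1; Q3→1; Q4→1

Q1 at 48.186°N, 2.567°E:
  1: 11.419 km
  2: 50.405 km
  3: 61.795 km
  4: 101.337 km
  → nearest: 1 (11.419 km)
Q2 at 47.252°N, 3.785°E:
  1: 134.970 km
  2: 152.680 km
  3: 172.730 km
  4: 160.413 km
  → nearest: 1 (134.970 km)
Q3 at 47.504°N, 3.616°E:
  1: 106.998 km
  2: 121.988 km
  3: 148.938 km
  4: 132.409 km
  → nearest: 1 (106.998 km)
Q4 at 47.702°N, 3.634°E:
  1: 96.100 km
  2: 102.355 km
  3: 143.036 km
  4: 110.329 km
  → nearest: 1 (96.100 km)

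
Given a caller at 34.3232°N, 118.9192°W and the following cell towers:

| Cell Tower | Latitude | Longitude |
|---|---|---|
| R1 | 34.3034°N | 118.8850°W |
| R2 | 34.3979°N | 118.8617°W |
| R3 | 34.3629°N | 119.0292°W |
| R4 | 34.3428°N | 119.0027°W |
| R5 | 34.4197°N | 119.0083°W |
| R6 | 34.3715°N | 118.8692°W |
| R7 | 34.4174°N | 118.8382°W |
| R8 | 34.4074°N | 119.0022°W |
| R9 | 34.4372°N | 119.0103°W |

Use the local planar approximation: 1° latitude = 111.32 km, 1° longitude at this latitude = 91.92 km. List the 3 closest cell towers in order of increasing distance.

Distances from 34.3232°N, 118.9192°W:
R1: √((-0.0198·111.32)² + (0.0342·91.92)²) = √(4.858216 + 9.882623) = 3.8394 km
R2: √((0.0747·111.32)² + (0.0575·91.92)²) = √(69.149270 + 27.935453) = 9.8532 km
R3: √((0.0397·111.32)² + (-0.1100·91.92)²) = √(19.531132 + 102.236365) = 11.0348 km
R4: √((0.0196·111.32)² + (-0.0835·91.92)²) = √(4.760565 + 58.910537) = 7.9794 km
R5: √((0.0965·111.32)² + (-0.0891·91.92)²) = √(115.398728 + 67.077279) = 13.5084 km
R6: √((0.0483·111.32)² + (0.0500·91.92)²) = √(28.909505 + 21.123216) = 7.0734 km
R7: √((0.0942·111.32)² + (0.0810·91.92)²) = √(109.963410 + 55.435768) = 12.8608 km
R8: √((0.0842·111.32)² + (-0.0830·91.92)²) = √(87.855828 + 58.207134) = 12.0857 km
R9: √((0.1140·111.32)² + (-0.0911·91.92)²) = √(161.048283 + 70.122402) = 15.2043 km
Sorted: R1 (3.8394 km) < R6 (7.0734 km) < R4 (7.9794 km) < R2 (9.8532 km) < R3 (11.0348 km) < …

R1, R6, R4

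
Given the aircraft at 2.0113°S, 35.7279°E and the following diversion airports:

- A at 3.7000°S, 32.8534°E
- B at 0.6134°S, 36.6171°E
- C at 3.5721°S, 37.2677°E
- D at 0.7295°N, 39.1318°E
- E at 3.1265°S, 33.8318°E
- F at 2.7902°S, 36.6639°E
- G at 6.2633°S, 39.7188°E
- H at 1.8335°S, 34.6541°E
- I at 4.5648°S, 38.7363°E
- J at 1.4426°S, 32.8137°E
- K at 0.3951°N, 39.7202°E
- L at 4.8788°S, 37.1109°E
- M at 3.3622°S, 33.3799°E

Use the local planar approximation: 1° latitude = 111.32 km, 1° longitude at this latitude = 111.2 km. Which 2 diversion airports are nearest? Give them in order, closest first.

H, F

Distances from 2.0113°S, 35.7279°E:
A: √((-1.6887·111.32)² + (-2.8745·111.2)²) = √(35338.767778 + 102172.542451) = 370.8252 km
B: √((1.3979·111.32)² + (0.8892·111.2)²) = √(24215.787956 + 9777.064551) = 184.3715 km
C: √((-1.5608·111.32)² + (1.5398·111.2)²) = √(30188.456463 + 29318.260888) = 243.9400 km
D: √((2.7408·111.32)² + (3.4039·111.2)²) = √(93089.583365 + 143272.605947) = 486.1709 km
E: √((-1.1152·111.32)² + (-1.8961·111.2)²) = √(15411.748626 + 44456.170658) = 244.6792 km
F: √((-0.7789·111.32)² + (0.9360·111.2)²) = √(7518.129514 + 10833.312522) = 135.4675 km
G: √((-4.2520·111.32)² + (3.9909·111.2)²) = √(224043.788089 + 196947.859950) = 648.8387 km
H: √((0.1778·111.32)² + (-1.0738·111.2)²) = √(391.750815 + 14257.926571) = 121.0359 km
I: √((-2.5535·111.32)² + (3.0084·111.2)²) = √(80801.257502 + 111913.050681) = 438.9924 km
J: √((0.5687·111.32)² + (-2.9142·111.2)²) = √(4007.862853 + 105014.261406) = 330.1850 km
K: √((2.4064·111.32)² + (3.9923·111.2)²) = √(71759.934421 + 197086.062043) = 518.5036 km
L: √((-2.8675·111.32)² + (1.3830·111.2)²) = √(101895.087942 + 23651.241068) = 354.3252 km
M: √((-1.3509·111.32)² + (-2.3480·111.2)²) = √(22614.802468 + 68171.956726) = 301.3084 km
Sorted: H (121.0359 km) < F (135.4675 km) < B (184.3715 km) < C (243.9400 km) < …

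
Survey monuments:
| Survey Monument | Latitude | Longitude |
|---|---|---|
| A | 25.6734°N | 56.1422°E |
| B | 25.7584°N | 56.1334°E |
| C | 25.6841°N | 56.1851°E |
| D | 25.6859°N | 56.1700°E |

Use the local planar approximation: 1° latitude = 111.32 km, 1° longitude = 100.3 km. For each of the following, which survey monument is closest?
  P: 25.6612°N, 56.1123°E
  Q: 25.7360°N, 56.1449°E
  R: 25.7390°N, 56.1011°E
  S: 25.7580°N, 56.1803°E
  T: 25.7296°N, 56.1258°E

P at 25.6612°N, 56.1123°E:
  A: √((0.0122·111.32)² + (0.0299·100.3)²) = √(1.844446 + 8.993821) = 3.2922 km
  B: √((0.0972·111.32)² + (0.0211·100.3)²) = √(117.078979 + 4.478853) = 11.0253 km
  C: √((0.0229·111.32)² + (0.0728·100.3)²) = √(6.498563 + 53.316867) = 7.7340 km
  D: √((0.0247·111.32)² + (0.0577·100.3)²) = √(7.560322 + 33.492957) = 6.4073 km
  → nearest: A (3.2922 km)
Q at 25.7360°N, 56.1449°E:
  A: √((-0.0626·111.32)² + (-0.0027·100.3)²) = √(48.561832 + 0.073338) = 6.9739 km
  B: √((0.0224·111.32)² + (-0.0115·100.3)²) = √(6.217881 + 1.330447) = 2.7474 km
  C: √((-0.0519·111.32)² + (0.0402·100.3)²) = √(33.379599 + 16.257508) = 7.0454 km
  D: √((-0.0501·111.32)² + (0.0251·100.3)²) = √(31.104401 + 6.337957) = 6.1190 km
  → nearest: B (2.7474 km)
R at 25.7390°N, 56.1011°E:
  A: √((-0.0656·111.32)² + (0.0411·100.3)²) = √(53.327850 + 16.993605) = 8.3858 km
  B: √((0.0194·111.32)² + (0.0323·100.3)²) = √(4.663907 + 10.495591) = 3.8935 km
  C: √((-0.0549·111.32)² + (0.0840·100.3)²) = √(37.350041 + 70.983995) = 10.4084 km
  D: √((-0.0531·111.32)² + (0.0689·100.3)²) = √(34.941009 + 47.757360) = 9.0939 km
  → nearest: B (3.8935 km)
S at 25.7580°N, 56.1803°E:
  A: √((-0.0846·111.32)² + (-0.0381·100.3)²) = √(88.692546 + 14.603327) = 10.1635 km
  B: √((0.0004·111.32)² + (-0.0469·100.3)²) = √(0.001983 + 22.128275) = 4.7043 km
  C: √((-0.0739·111.32)² + (0.0048·100.3)²) = √(67.676092 + 0.231784) = 8.2406 km
  D: √((-0.0721·111.32)² + (-0.0103·100.3)²) = √(64.419437 + 1.067275) = 8.0924 km
  → nearest: B (4.7043 km)
T at 25.7296°N, 56.1258°E:
  A: √((-0.0562·111.32)² + (0.0164·100.3)²) = √(39.139838 + 2.705762) = 6.4688 km
  B: √((0.0288·111.32)² + (0.0076·100.3)²) = √(10.278539 + 0.581071) = 3.2954 km
  C: √((-0.0455·111.32)² + (0.0593·100.3)²) = √(25.654833 + 35.376206) = 7.8122 km
  D: √((-0.0437·111.32)² + (0.0442·100.3)²) = √(23.665150 + 19.653794) = 6.5817 km
  → nearest: B (3.2954 km)

P→A; Q→B; R→B; S→B; T→B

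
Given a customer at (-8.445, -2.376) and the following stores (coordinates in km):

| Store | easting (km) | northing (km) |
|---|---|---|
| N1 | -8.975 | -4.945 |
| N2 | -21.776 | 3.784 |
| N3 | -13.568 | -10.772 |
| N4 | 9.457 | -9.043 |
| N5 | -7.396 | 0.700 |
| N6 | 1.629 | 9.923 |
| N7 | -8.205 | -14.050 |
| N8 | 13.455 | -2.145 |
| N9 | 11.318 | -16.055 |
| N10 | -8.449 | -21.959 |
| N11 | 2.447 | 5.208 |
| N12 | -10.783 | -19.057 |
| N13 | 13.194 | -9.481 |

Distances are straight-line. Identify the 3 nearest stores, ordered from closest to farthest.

N1, N5, N3

Distances from (-8.445, -2.376):
N1: √((-0.530)² + (-2.569)²) = √(0.28090 + 6.59976) = 2.623 km
N2: √((-13.331)² + (6.160)²) = √(177.71556 + 37.94560) = 14.685 km
N3: √((-5.123)² + (-8.396)²) = √(26.24513 + 70.49282) = 9.836 km
N4: √((17.902)² + (-6.667)²) = √(320.48160 + 44.44889) = 19.103 km
N5: √((1.049)² + (3.076)²) = √(1.10040 + 9.46178) = 3.250 km
N6: √((10.074)² + (12.299)²) = √(101.48548 + 151.26540) = 15.898 km
N7: √((0.240)² + (-11.674)²) = √(0.05760 + 136.28228) = 11.676 km
N8: √((21.900)² + (0.231)²) = √(479.61000 + 0.05336) = 21.901 km
N9: √((19.763)² + (-13.679)²) = √(390.57617 + 187.11504) = 24.035 km
N10: √((-0.004)² + (-19.583)²) = √(0.00002 + 383.49389) = 19.583 km
N11: √((10.892)² + (7.584)²) = √(118.63566 + 57.51706) = 13.272 km
N12: √((-2.338)² + (-16.681)²) = √(5.46624 + 278.25576) = 16.844 km
N13: √((21.639)² + (-7.105)²) = √(468.24632 + 50.48103) = 22.776 km
Sorted: N1 (2.623 km) < N5 (3.250 km) < N3 (9.836 km) < N7 (11.676 km) < N11 (13.272 km) < …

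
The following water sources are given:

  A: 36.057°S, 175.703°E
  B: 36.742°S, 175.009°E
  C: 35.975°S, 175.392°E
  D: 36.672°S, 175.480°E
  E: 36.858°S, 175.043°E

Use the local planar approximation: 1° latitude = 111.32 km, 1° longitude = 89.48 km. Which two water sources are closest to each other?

B and E

Pairwise distances:
B–E: √((-0.116·111.32)² + (0.034·89.48)²) = √(166.74867 + 9.25571) = 13.267 km
A–C: √((0.082·111.32)² + (-0.311·89.48)²) = √(83.32477 + 774.41317) = 29.287 km
B–D: √((0.070·111.32)² + (0.471·89.48)²) = √(60.72150 + 1776.20777) = 42.859 km
D–E: √((-0.186·111.32)² + (-0.437·89.48)²) = √(428.71856 + 1529.02584) = 44.246 km
A–D: √((-0.615·111.32)² + (-0.223·89.48)²) = √(4687.01806 + 398.16371) = 71.310 km
C–D: √((-0.697·111.32)² + (0.088·89.48)²) = √(6020.21431 + 62.00366) = 77.989 km
B–C: √((0.767·111.32)² + (0.383·89.48)²) = √(7290.16106 + 1174.49047) = 92.004 km
A–B: √((-0.685·111.32)² + (-0.694·89.48)²) = √(5814.70302 + 3856.30070) = 98.341 km
C–E: √((-0.883·111.32)² + (-0.349·89.48)²) = √(9662.01712 + 975.22046) = 103.137 km
A–E: √((-0.801·111.32)² + (-0.660·89.48)²) = √(7950.81096 + 3487.70563) = 106.951 km
Closest pair: B–E at 13.267 km.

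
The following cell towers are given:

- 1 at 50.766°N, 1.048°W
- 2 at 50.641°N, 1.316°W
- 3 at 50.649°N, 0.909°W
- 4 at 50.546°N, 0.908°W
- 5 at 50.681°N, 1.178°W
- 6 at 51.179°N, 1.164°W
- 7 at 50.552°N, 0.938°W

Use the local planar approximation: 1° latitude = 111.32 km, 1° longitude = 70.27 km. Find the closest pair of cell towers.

4 and 7

Pairwise distances:
1–2: 23.415 km
1–3: 16.280 km
1–4: 26.392 km
1–5: 13.152 km
1–6: 46.692 km
1–7: 25.045 km
2–3: 28.614 km
2–4: 30.558 km
2–5: 10.671 km
2–6: 60.835 km
2–7: 28.350 km
3–4: 11.466 km
3–5: 19.235 km
3–6: 61.661 km
3–7: 10.989 km
4–5: 24.204 km
4–6: 72.726 km
4–7: 2.211 km
5–6: 55.446 km
5–7: 22.150 km
6–7: 71.582 km
Closest pair: 4–7 at 2.211 km.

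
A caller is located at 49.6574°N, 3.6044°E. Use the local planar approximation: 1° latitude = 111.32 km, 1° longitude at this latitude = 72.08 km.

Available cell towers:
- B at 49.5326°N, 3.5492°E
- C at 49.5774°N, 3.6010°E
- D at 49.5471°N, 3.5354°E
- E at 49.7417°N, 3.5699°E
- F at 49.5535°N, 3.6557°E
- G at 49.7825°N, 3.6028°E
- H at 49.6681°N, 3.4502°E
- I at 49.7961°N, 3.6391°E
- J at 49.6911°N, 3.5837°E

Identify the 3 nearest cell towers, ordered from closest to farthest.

Distances from 49.6574°N, 3.6044°E:
B: 14.4513 km
C: 8.9090 km
D: 13.2476 km
E: 9.7082 km
F: 12.1428 km
G: 13.9266 km
H: 11.1784 km
I: 15.6414 km
J: 4.0373 km
Sorted: J (4.0373 km) < C (8.9090 km) < E (9.7082 km) < H (11.1784 km) < F (12.1428 km) < …

J, C, E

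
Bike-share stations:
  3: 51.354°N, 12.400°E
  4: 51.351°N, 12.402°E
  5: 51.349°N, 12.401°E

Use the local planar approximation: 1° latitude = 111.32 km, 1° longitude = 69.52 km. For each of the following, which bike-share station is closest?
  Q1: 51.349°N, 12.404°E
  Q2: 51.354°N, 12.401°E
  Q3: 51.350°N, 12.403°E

Q1 at 51.349°N, 12.404°E:
  3: √((0.005·111.32)² + (-0.004·69.52)²) = √(0.30980 + 0.07733) = 0.622 km
  4: √((0.002·111.32)² + (-0.002·69.52)²) = √(0.04957 + 0.01933) = 0.262 km
  5: √((0.000·111.32)² + (-0.003·69.52)²) = √(0.00000 + 0.04350) = 0.209 km
  → nearest: 5 (0.209 km)
Q2 at 51.354°N, 12.401°E:
  3: √((0.000·111.32)² + (-0.001·69.52)²) = √(0.00000 + 0.00483) = 0.070 km
  4: √((-0.003·111.32)² + (0.001·69.52)²) = √(0.11153 + 0.00483) = 0.341 km
  5: √((-0.005·111.32)² + (0.000·69.52)²) = √(0.30980 + 0.00000) = 0.557 km
  → nearest: 3 (0.070 km)
Q3 at 51.350°N, 12.403°E:
  3: √((0.004·111.32)² + (-0.003·69.52)²) = √(0.19827 + 0.04350) = 0.492 km
  4: √((0.001·111.32)² + (-0.001·69.52)²) = √(0.01239 + 0.00483) = 0.131 km
  5: √((-0.001·111.32)² + (-0.002·69.52)²) = √(0.01239 + 0.01933) = 0.178 km
  → nearest: 4 (0.131 km)

Q1→5; Q2→3; Q3→4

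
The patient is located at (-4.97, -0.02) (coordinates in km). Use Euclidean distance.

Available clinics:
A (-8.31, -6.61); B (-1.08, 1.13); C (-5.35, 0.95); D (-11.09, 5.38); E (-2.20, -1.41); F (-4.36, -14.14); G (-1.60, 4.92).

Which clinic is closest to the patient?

Distances from (-4.97, -0.02):
A: 7.39 km
B: 4.06 km
C: 1.04 km
D: 8.16 km
E: 3.10 km
F: 14.13 km
G: 5.98 km
Minimum: C at 1.04 km.

C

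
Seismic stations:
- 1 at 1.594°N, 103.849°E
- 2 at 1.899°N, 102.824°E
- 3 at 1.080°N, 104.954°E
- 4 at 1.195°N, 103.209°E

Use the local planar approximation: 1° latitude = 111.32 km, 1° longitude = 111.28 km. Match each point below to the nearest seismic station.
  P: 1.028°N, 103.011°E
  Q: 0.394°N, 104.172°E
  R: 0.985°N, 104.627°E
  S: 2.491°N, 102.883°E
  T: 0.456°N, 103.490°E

P at 1.028°N, 103.011°E:
  1: 112.543 km
  2: 99.168 km
  3: 216.295 km
  4: 28.828 km
  → nearest: 4 (28.828 km)
Q at 0.394°N, 104.172°E:
  1: 138.335 km
  2: 224.878 km
  3: 115.777 km
  4: 139.408 km
  → nearest: 3 (115.777 km)
R at 0.985°N, 104.627°E:
  1: 109.961 km
  2: 224.962 km
  3: 37.894 km
  4: 159.517 km
  → nearest: 3 (37.894 km)
S at 2.491°N, 102.883°E:
  1: 146.719 km
  2: 66.228 km
  3: 278.898 km
  4: 148.762 km
  → nearest: 2 (66.228 km)
T at 0.456°N, 103.490°E:
  1: 132.832 km
  2: 176.907 km
  3: 177.105 km
  4: 88.008 km
  → nearest: 4 (88.008 km)

P→4; Q→3; R→3; S→2; T→4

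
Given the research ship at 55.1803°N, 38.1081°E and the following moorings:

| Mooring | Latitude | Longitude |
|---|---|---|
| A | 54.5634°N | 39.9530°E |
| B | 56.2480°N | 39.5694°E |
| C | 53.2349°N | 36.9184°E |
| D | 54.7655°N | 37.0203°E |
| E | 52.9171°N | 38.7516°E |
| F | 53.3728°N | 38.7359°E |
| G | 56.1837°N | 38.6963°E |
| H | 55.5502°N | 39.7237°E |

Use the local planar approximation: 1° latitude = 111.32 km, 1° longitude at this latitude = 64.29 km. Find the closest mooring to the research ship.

D

Distances from 55.1803°N, 38.1081°E:
A: √((-0.6169·111.32)² + (1.8449·64.29)²) = √(4716.023232 + 14068.004976) = 137.0548 km
B: √((1.0677·111.32)² + (1.4613·64.29)²) = √(14126.835263 + 8826.034487) = 151.5020 km
C: √((-1.9454·111.32)² + (-1.1897·64.29)²) = √(46899.068659 + 5850.079590) = 229.6718 km
D: √((-0.4148·111.32)² + (-1.0878·64.29)²) = √(2132.180125 + 4890.856949) = 83.8036 km
E: √((-2.2632·111.32)² + (0.6435·64.29)²) = √(63473.473365 + 1711.527785) = 255.3135 km
F: √((-1.8075·111.32)² + (0.6278·64.29)²) = √(40485.826279 + 1629.031470) = 205.2190 km
G: √((1.0034·111.32)² + (0.5882·64.29)²) = √(12476.552221 + 1430.002813) = 117.9261 km
H: √((0.3699·111.32)² + (1.6156·64.29)²) = √(1695.567400 + 10788.337901) = 111.7314 km
Minimum: D at 83.8036 km.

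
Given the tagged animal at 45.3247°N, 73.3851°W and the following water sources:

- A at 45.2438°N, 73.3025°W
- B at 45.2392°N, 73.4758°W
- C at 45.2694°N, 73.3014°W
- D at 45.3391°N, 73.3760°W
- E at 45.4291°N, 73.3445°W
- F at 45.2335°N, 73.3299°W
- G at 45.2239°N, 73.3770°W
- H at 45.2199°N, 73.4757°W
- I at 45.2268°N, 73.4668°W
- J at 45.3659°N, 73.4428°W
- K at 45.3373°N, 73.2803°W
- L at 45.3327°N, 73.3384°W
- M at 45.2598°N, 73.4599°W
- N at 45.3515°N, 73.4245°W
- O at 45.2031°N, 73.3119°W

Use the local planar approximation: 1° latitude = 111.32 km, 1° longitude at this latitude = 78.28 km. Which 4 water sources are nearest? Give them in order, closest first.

Distances from 45.3247°N, 73.3851°W:
A: √((-0.0809·111.32)² + (0.0826·78.28)²) = √(81.104218 + 41.808225) = 11.0866 km
B: √((-0.0855·111.32)² + (-0.0907·78.28)²) = √(90.589659 + 50.409943) = 11.8743 km
C: √((-0.0553·111.32)² + (0.0837·78.28)²) = √(37.896287 + 42.929176) = 8.9903 km
D: √((0.0144·111.32)² + (0.0091·78.28)²) = √(2.569635 + 0.507440) = 1.7542 km
E: √((0.1044·111.32)² + (0.0406·78.28)²) = √(135.066421 + 10.100752) = 12.0485 km
F: √((-0.0912·111.32)² + (0.0552·78.28)²) = √(103.070901 + 18.671525) = 11.0337 km
G: √((-0.1008·111.32)² + (0.0081·78.28)²) = √(125.912098 + 0.402042) = 11.2390 km
H: √((-0.1048·111.32)² + (-0.0906·78.28)²) = √(136.103396 + 50.298847) = 13.6529 km
I: √((-0.0979·111.32)² + (-0.0817·78.28)²) = √(118.771374 + 40.902113) = 12.6362 km
J: √((0.0412·111.32)² + (-0.0577·78.28)²) = √(21.034918 + 20.401085) = 6.4371 km
K: √((0.0126·111.32)² + (0.1048·78.28)²) = √(1.967377 + 67.301416) = 8.3228 km
L: √((0.0080·111.32)² + (0.0467·78.28)²) = √(0.793097 + 13.363967) = 3.7626 km
M: √((-0.0649·111.32)² + (-0.0748·78.28)²) = √(52.195828 + 34.285053) = 9.2995 km
N: √((0.0268·111.32)² + (-0.0394·78.28)²) = √(8.900532 + 9.512487) = 4.2910 km
O: √((-0.1216·111.32)² + (0.0732·78.28)²) = √(183.237157 + 32.834000) = 14.6994 km
Sorted: D (1.7542 km) < L (3.7626 km) < N (4.2910 km) < J (6.4371 km) < K (8.3228 km) < C (8.9903 km) < …

D, L, N, J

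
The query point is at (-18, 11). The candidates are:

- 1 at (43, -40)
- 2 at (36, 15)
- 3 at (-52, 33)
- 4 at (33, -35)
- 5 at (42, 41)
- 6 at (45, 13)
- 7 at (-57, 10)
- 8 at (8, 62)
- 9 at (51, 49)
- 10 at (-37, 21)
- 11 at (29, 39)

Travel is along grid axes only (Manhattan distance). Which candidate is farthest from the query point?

1

Distances from (-18, 11):
1: |61| + |-51| = 61 + 51 = 112
2: |54| + |4| = 54 + 4 = 58
3: |-34| + |22| = 34 + 22 = 56
4: |51| + |-46| = 51 + 46 = 97
5: |60| + |30| = 60 + 30 = 90
6: |63| + |2| = 63 + 2 = 65
7: |-39| + |-1| = 39 + 1 = 40
8: |26| + |51| = 26 + 51 = 77
9: |69| + |38| = 69 + 38 = 107
10: |-19| + |10| = 19 + 10 = 29
11: |47| + |28| = 47 + 28 = 75
Maximum: 1 at 112.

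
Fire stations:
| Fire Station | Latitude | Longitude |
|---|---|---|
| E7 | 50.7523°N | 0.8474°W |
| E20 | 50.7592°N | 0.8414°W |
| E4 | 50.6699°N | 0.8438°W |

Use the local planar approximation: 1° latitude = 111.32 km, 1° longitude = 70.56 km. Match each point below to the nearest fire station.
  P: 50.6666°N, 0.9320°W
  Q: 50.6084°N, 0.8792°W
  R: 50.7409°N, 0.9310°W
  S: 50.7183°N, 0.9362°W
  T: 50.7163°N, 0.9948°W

P→E4; Q→E4; R→E7; S→E7; T→E7

P at 50.6666°N, 0.9320°W:
  E7: √((0.0857·111.32)² + (0.0846·70.56)²) = √(91.013966 + 35.633450) = 11.2538 km
  E20: √((0.0926·111.32)² + (0.0906·70.56)²) = √(106.259647 + 40.867074) = 12.1296 km
  E4: √((0.0033·111.32)² + (0.0882·70.56)²) = √(0.134950 + 38.730608) = 6.2342 km
  → nearest: E4 (6.2342 km)
Q at 50.6084°N, 0.8792°W:
  E7: √((0.1439·111.32)² + (0.0318·70.56)²) = √(256.606695 + 5.034674) = 16.1753 km
  E20: √((0.1508·111.32)² + (0.0378·70.56)²) = √(281.805249 + 7.113785) = 16.9976 km
  E4: √((0.0615·111.32)² + (0.0354·70.56)²) = √(46.870181 + 6.239125) = 7.2876 km
  → nearest: E4 (7.2876 km)
R at 50.7409°N, 0.9310°W:
  E7: √((0.0114·111.32)² + (0.0836·70.56)²) = √(1.610483 + 34.796030) = 6.0338 km
  E20: √((0.0183·111.32)² + (0.0896·70.56)²) = √(4.150005 + 39.969909) = 6.6423 km
  E4: √((-0.0710·111.32)² + (0.0872·70.56)²) = √(62.468790 + 37.857342) = 10.0163 km
  → nearest: E7 (6.0338 km)
S at 50.7183°N, 0.9362°W:
  E7: √((0.0340·111.32)² + (0.0888·70.56)²) = √(14.325317 + 39.259347) = 7.3202 km
  E20: √((0.0409·111.32)² + (0.0948·70.56)²) = √(20.729700 + 44.743898) = 8.0916 km
  E4: √((-0.0484·111.32)² + (0.0924·70.56)²) = √(29.029337 + 42.507062) = 8.4579 km
  → nearest: E7 (7.3202 km)
T at 50.7163°N, 0.9948°W:
  E7: √((0.0360·111.32)² + (0.1474·70.56)²) = √(16.060217 + 108.171315) = 11.1459 km
  E20: √((0.0429·111.32)² + (0.1534·70.56)²) = √(22.806623 + 117.156898) = 11.8306 km
  E4: √((-0.0464·111.32)² + (0.1510·70.56)²) = √(26.679787 + 113.519649) = 11.8406 km
  → nearest: E7 (11.1459 km)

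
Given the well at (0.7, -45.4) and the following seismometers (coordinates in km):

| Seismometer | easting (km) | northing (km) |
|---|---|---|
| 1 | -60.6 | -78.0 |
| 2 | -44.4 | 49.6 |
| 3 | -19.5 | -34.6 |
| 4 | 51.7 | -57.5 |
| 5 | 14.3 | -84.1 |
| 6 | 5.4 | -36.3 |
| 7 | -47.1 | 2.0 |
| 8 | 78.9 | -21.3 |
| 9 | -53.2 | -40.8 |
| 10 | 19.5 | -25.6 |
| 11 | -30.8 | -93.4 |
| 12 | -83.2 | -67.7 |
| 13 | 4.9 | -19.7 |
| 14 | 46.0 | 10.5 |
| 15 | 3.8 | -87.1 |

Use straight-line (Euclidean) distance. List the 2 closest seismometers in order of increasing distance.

Distances from (0.7, -45.4):
1: 69.4 km
2: 105.2 km
3: 22.9 km
4: 52.4 km
5: 41.0 km
6: 10.2 km
7: 67.3 km
8: 81.8 km
9: 54.1 km
10: 27.3 km
11: 57.4 km
12: 86.8 km
13: 26.0 km
14: 72.0 km
15: 41.8 km
Sorted: 6 (10.2 km) < 3 (22.9 km) < 13 (26.0 km) < 10 (27.3 km) < …

6, 3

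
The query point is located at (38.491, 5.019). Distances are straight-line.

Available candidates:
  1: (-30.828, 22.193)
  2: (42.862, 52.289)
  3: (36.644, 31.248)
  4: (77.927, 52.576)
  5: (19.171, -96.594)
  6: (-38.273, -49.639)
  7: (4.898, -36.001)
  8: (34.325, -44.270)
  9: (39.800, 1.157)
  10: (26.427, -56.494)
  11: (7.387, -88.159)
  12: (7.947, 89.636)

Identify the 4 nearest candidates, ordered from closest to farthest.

9, 3, 2, 8

Distances from (38.491, 5.019):
1: √((-69.319)² + (17.174)²) = √(4805.12376 + 294.94628) = 71.415
2: √((4.371)² + (47.270)²) = √(19.10564 + 2234.45290) = 47.472
3: √((-1.847)² + (26.229)²) = √(3.41141 + 687.96044) = 26.294
4: √((39.436)² + (47.557)²) = √(1555.19810 + 2261.66825) = 61.781
5: √((-19.320)² + (-101.613)²) = √(373.26240 + 10325.20177) = 103.433
6: √((-76.764)² + (-54.658)²) = √(5892.71170 + 2987.49696) = 94.235
7: √((-33.593)² + (-41.020)²) = √(1128.48965 + 1682.64040) = 53.020
8: √((-4.166)² + (-49.289)²) = √(17.35556 + 2429.40552) = 49.465
9: √((1.309)² + (-3.862)²) = √(1.71348 + 14.91504) = 4.078
10: √((-12.064)² + (-61.513)²) = √(145.54010 + 3783.84917) = 62.685
11: √((-31.104)² + (-93.178)²) = √(967.45882 + 8682.13968) = 98.232
12: √((-30.544)² + (84.617)²) = √(932.93594 + 7160.03669) = 89.961
Sorted: 9 (4.078) < 3 (26.294) < 2 (47.472) < 8 (49.465) < 7 (53.020) < 4 (61.781) < …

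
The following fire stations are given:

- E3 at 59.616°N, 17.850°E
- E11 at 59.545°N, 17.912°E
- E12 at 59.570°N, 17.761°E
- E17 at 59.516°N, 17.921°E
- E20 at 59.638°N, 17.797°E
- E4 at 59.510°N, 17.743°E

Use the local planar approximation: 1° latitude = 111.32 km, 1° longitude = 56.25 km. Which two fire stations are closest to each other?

E11 and E17

Pairwise distances:
E3–E11: √((-0.071·111.32)² + (0.062·56.25)²) = √(62.46879 + 12.16266) = 8.639 km
E3–E12: √((-0.046·111.32)² + (-0.089·56.25)²) = √(26.22177 + 25.06254) = 7.161 km
E3–E17: √((-0.100·111.32)² + (0.071·56.25)²) = √(123.92142 + 15.95004) = 11.827 km
E3–E20: √((0.022·111.32)² + (-0.053·56.25)²) = √(5.99780 + 8.88785) = 3.858 km
E3–E4: √((-0.106·111.32)² + (-0.107·56.25)²) = √(139.23811 + 36.22535) = 13.246 km
E11–E12: √((0.025·111.32)² + (-0.151·56.25)²) = √(7.74509 + 72.14379) = 8.938 km
E11–E17: √((-0.029·111.32)² + (0.009·56.25)²) = √(10.42179 + 0.25629) = 3.268 km
E11–E20: √((0.093·111.32)² + (-0.115·56.25)²) = √(107.17964 + 41.84473) = 12.208 km
E11–E4: √((-0.035·111.32)² + (-0.169·56.25)²) = √(15.18037 + 90.36879) = 10.274 km
E12–E17: √((-0.054·111.32)² + (0.160·56.25)²) = √(36.13549 + 81.00000) = 10.823 km
E12–E20: √((0.068·111.32)² + (0.036·56.25)²) = √(57.30127 + 4.10063) = 7.836 km
E12–E4: √((-0.060·111.32)² + (-0.018·56.25)²) = √(44.61171 + 1.02516) = 6.756 km
E17–E20: √((0.122·111.32)² + (-0.124·56.25)²) = √(184.44465 + 48.65062) = 15.267 km
E17–E4: √((-0.006·111.32)² + (-0.178·56.25)²) = √(0.44612 + 100.25016) = 10.035 km
E20–E4: √((-0.128·111.32)² + (-0.054·56.25)²) = √(203.03286 + 9.22641) = 14.569 km
Closest pair: E11–E17 at 3.268 km.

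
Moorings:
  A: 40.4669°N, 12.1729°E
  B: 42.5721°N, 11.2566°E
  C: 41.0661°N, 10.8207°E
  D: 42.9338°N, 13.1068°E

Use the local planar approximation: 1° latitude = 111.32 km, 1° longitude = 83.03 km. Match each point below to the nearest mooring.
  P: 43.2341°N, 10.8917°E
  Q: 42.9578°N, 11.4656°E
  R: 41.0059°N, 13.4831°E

P at 43.2341°N, 10.8917°E:
  A: 325.8954 km
  B: 79.6789 km
  C: 241.4137 km
  D: 186.9331 km
  → nearest: B (79.6789 km)
Q at 42.9578°N, 11.4656°E:
  A: 283.4377 km
  B: 46.3103 km
  C: 217.2851 km
  D: 136.2950 km
  → nearest: B (46.3103 km)
R at 41.0059°N, 13.4831°E:
  A: 124.2359 km
  B: 254.1127 km
  C: 221.1606 km
  D: 216.8762 km
  → nearest: A (124.2359 km)

P→B; Q→B; R→A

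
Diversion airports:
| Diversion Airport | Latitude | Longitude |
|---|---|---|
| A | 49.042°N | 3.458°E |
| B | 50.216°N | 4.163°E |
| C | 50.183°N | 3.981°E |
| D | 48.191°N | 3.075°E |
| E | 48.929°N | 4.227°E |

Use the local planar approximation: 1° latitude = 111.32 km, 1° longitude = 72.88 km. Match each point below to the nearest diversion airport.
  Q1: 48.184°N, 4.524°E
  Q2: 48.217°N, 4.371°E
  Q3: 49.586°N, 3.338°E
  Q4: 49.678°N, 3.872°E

Q1→E; Q2→E; Q3→A; Q4→C

Q1 at 48.184°N, 4.524°E:
  A: 123.119 km
  B: 227.727 km
  C: 226.020 km
  D: 105.606 km
  E: 85.712 km
  → nearest: E (85.712 km)
Q2 at 48.217°N, 4.371°E:
  A: 113.410 km
  B: 223.044 km
  C: 220.693 km
  D: 94.497 km
  E: 79.952 km
  → nearest: E (79.952 km)
Q3 at 49.586°N, 3.338°E:
  A: 61.186 km
  B: 92.377 km
  C: 81.319 km
  D: 156.470 km
  E: 97.708 km
  → nearest: A (61.186 km)
Q4 at 49.678°N, 3.872°E:
  A: 76.961 km
  B: 63.534 km
  C: 56.775 km
  D: 175.428 km
  E: 87.301 km
  → nearest: C (56.775 km)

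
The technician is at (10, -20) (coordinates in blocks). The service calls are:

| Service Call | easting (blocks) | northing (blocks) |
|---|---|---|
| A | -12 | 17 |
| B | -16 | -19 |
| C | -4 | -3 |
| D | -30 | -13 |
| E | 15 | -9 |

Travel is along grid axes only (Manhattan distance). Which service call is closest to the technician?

E

Distances from (10, -20):
A: |-22| + |37| = 22 + 37 = 59 blocks
B: |-26| + |1| = 26 + 1 = 27 blocks
C: |-14| + |17| = 14 + 17 = 31 blocks
D: |-40| + |7| = 40 + 7 = 47 blocks
E: |5| + |11| = 5 + 11 = 16 blocks
Minimum: E at 16 blocks.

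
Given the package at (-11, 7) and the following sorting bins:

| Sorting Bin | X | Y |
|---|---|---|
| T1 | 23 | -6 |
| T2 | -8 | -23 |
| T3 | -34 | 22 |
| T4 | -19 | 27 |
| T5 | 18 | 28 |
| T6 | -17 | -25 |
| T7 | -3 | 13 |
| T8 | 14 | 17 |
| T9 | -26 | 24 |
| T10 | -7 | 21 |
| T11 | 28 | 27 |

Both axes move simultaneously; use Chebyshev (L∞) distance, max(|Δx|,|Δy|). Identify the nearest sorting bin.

Distances from (-11, 7):
T1: max(|34|, |-13|) = 34
T2: max(|3|, |-30|) = 30
T3: max(|-23|, |15|) = 23
T4: max(|-8|, |20|) = 20
T5: max(|29|, |21|) = 29
T6: max(|-6|, |-32|) = 32
T7: max(|8|, |6|) = 8
T8: max(|25|, |10|) = 25
T9: max(|-15|, |17|) = 17
T10: max(|4|, |14|) = 14
T11: max(|39|, |20|) = 39
Minimum: T7 at 8.

T7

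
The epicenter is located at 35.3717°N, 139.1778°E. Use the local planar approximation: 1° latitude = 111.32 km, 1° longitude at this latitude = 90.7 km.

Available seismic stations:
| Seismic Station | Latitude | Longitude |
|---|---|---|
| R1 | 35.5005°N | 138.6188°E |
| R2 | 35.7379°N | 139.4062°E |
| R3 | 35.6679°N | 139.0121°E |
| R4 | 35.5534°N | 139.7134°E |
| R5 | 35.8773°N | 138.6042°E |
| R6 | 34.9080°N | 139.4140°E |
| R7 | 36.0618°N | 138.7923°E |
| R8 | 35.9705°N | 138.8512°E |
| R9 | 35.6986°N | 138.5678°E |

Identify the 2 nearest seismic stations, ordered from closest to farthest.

R3, R2

Distances from 35.3717°N, 139.1778°E:
R1: √((0.1288·111.32)² + (-0.5590·90.7)²) = √(205.578703 + 2570.621822) = 52.6897 km
R2: √((0.3662·111.32)² + (0.2284·90.7)²) = √(1661.816533 + 429.147684) = 45.7271 km
R3: √((0.2962·111.32)² + (-0.1657·90.7)²) = √(1087.217674 + 225.870540) = 36.2366 km
R4: √((0.1817·111.32)² + (0.5356·90.7)²) = √(409.125218 + 2359.911468) = 52.6216 km
R5: √((0.5056·111.32)² + (-0.5736·90.7)²) = √(3167.820215 + 2706.654731) = 76.6451 km
R6: √((-0.4637·111.32)² + (0.2362·90.7)²) = √(2664.529833 + 458.959497) = 55.8882 km
R7: √((0.6901·111.32)² + (-0.3855·90.7)²) = √(5901.609236 + 1222.540736) = 84.4047 km
R8: √((0.5988·111.32)² + (-0.3266·90.7)²) = √(4443.344424 + 877.499616) = 72.9441 km
R9: √((0.3269·111.32)² + (-0.6100·90.7)²) = √(1324.269072 + 3061.076929) = 66.2219 km
Sorted: R3 (36.2366 km) < R2 (45.7271 km) < R4 (52.6216 km) < R1 (52.6897 km) < …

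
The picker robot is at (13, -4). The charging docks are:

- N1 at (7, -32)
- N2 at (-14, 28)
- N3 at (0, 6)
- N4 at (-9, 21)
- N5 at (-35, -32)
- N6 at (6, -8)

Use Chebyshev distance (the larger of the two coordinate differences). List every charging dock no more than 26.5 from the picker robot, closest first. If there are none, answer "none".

Distances from (13, -4):
N1: 28
N2: 32
N3: 13
N4: 25
N5: 48
N6: 7
Threshold 26.5: N6 (7), N3 (13), N4 (25) are within range.

N6, N3, N4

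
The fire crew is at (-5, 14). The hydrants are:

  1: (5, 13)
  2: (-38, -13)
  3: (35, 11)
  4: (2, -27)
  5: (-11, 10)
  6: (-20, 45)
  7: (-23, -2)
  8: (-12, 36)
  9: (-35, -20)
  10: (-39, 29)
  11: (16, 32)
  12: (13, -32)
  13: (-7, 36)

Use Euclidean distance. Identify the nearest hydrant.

5

Distances from (-5, 14):
1: 10.0
2: 42.6
3: 40.1
4: 41.6
5: 7.2
6: 34.4
7: 24.1
8: 23.1
9: 45.3
10: 37.2
11: 27.7
12: 49.4
13: 22.1
Minimum: 5 at 7.2.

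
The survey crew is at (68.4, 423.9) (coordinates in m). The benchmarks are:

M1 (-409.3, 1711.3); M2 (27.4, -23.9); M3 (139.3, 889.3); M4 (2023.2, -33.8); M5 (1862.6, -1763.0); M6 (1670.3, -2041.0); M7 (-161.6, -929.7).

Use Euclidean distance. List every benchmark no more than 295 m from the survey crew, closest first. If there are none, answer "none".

none

Distances from (68.4, 423.9):
M1: 1373.2 m
M2: 449.7 m
M3: 470.8 m
M4: 2007.7 m
M5: 2828.7 m
M6: 2939.7 m
M7: 1373.0 m
Threshold 295 m: none within range.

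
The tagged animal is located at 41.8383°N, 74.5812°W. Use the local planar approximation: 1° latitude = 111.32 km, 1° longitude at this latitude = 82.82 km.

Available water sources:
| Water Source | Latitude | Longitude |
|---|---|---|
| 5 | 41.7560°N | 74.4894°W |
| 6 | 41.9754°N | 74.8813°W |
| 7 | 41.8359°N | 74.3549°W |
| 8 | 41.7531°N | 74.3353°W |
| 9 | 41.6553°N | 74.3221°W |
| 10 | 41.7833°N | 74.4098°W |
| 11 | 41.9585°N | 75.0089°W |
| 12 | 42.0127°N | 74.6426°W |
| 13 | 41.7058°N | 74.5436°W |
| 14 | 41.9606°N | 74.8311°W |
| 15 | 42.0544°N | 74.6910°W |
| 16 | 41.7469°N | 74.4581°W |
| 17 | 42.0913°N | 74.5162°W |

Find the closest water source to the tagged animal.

Distances from 41.8383°N, 74.5812°W:
5: √((-0.0823·111.32)² + (0.0918·82.82)²) = √(83.935574 + 57.803723) = 11.9054 km
6: √((0.1371·111.32)² + (-0.3001·82.82)²) = √(232.927789 + 617.735334) = 29.1661 km
7: √((-0.0024·111.32)² + (0.2263·82.82)²) = √(0.071379 + 351.268786) = 18.7441 km
8: √((-0.0852·111.32)² + (0.2459·82.82)²) = √(89.955057 + 414.751065) = 22.4657 km
9: √((-0.1830·111.32)² + (0.2591·82.82)²) = √(415.000457 + 460.474175) = 29.5884 km
10: √((-0.0550·111.32)² + (0.1714·82.82)²) = √(37.486231 + 201.507905) = 15.4594 km
11: √((0.1202·111.32)² + (-0.4277·82.82)²) = √(179.042169 + 1254.726160) = 37.8651 km
12: √((0.1744·111.32)² + (-0.0614·82.82)²) = √(376.911472 + 25.858730) = 20.0691 km
13: √((-0.1325·111.32)² + (0.0376·82.82)²) = √(217.559550 + 9.697195) = 15.0750 km
14: √((0.1223·111.32)² + (-0.2499·82.82)²) = √(185.352868 + 428.354136) = 24.7731 km
15: √((0.2161·111.32)² + (-0.1098·82.82)²) = √(578.703260 + 82.694216) = 25.7176 km
16: √((-0.0914·111.32)² + (0.1231·82.82)²) = √(103.523462 + 103.940920) = 14.4036 km
17: √((0.2530·111.32)² + (0.0650·82.82)²) = √(793.208643 + 28.979919) = 28.6738 km
Minimum: 5 at 11.9054 km.

5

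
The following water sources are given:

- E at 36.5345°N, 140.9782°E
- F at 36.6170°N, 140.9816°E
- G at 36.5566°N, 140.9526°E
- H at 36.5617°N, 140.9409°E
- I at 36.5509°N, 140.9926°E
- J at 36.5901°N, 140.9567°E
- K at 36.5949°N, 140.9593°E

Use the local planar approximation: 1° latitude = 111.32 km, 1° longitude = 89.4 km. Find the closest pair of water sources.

J and K

Pairwise distances:
E–F: √((0.0825·111.32)² + (0.0034·89.4)²) = √(84.344019 + 0.092392) = 9.1889 km
E–G: √((0.0221·111.32)² + (-0.0256·89.4)²) = √(6.052446 + 5.237873) = 3.3601 km
E–H: √((0.0272·111.32)² + (-0.0373·89.4)²) = √(9.168203 + 11.119691) = 4.5042 km
E–I: √((0.0164·111.32)² + (0.0144·89.4)²) = √(3.332991 + 1.657296) = 2.2339 km
E–J: √((0.0556·111.32)² + (-0.0215·89.4)²) = √(38.308573 + 3.694468) = 6.4810 km
E–K: √((0.0604·111.32)² + (-0.0189·89.4)²) = √(45.208518 + 2.854951) = 6.9328 km
F–G: √((-0.0604·111.32)² + (-0.0290·89.4)²) = √(45.208518 + 6.721575) = 7.2063 km
F–H: √((-0.0553·111.32)² + (-0.0407·89.4)²) = √(37.896287 + 13.239264) = 7.1509 km
F–I: √((-0.0661·111.32)² + (0.0110·89.4)²) = √(54.143872 + 0.967076) = 7.4237 km
F–J: √((-0.0269·111.32)² + (-0.0249·89.4)²) = √(8.967078 + 4.955343) = 3.7313 km
F–K: √((-0.0221·111.32)² + (-0.0223·89.4)²) = √(6.052446 + 3.974521) = 3.1665 km
G–H: √((0.0051·111.32)² + (-0.0117·89.4)²) = √(0.322320 + 1.094074) = 1.1901 km
G–I: √((-0.0057·111.32)² + (0.0400·89.4)²) = √(0.402621 + 12.787776) = 3.6319 km
G–J: √((0.0335·111.32)² + (0.0041·89.4)²) = √(13.907082 + 0.134352) = 3.7472 km
G–K: √((0.0383·111.32)² + (0.0067·89.4)²) = √(18.177910 + 0.358777) = 4.3054 km
H–I: √((-0.0108·111.32)² + (0.0517·89.4)²) = √(1.445419 + 21.362699) = 4.7758 km
H–J: √((0.0284·111.32)² + (0.0158·89.4)²) = √(9.995006 + 1.995213) = 3.4627 km
H–K: √((0.0332·111.32)² + (0.0184·89.4)²) = √(13.659115 + 2.705893) = 4.0454 km
I–J: √((0.0392·111.32)² + (-0.0359·89.4)²) = √(19.042262 + 10.300633) = 5.4169 km
I–K: √((0.0440·111.32)² + (-0.0333·89.4)²) = √(23.991188 + 8.862648) = 5.7318 km
J–K: √((0.0048·111.32)² + (0.0026·89.4)²) = √(0.285515 + 0.054028) = 0.5827 km
Closest pair: J–K at 0.5827 km.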